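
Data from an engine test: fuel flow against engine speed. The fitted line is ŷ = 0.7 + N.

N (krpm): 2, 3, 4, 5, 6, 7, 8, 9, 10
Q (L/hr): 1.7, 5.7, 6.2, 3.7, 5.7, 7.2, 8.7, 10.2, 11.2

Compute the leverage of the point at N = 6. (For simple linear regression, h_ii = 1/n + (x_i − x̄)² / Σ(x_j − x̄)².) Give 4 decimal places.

N̄ = (2 + 3 + 4 + 5 + 6 + 7 + 8 + 9 + 10)/9 = 6
Σ(N − N̄)² = 16 + 9 + 4 + 1 + 0 + 1 + 4 + 9 + 16 = 60
h = 1/9 + (0)²/60 = 0.111111 + 0 = 0.1111

h = 0.1111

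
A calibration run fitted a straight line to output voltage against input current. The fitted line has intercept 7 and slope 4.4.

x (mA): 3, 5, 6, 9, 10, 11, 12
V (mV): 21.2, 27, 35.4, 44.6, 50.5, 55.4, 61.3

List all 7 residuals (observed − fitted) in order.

x=3: V̂ = 7 + 4.4·3 = 20.2; e = 21.2 − 20.2 = 1
x=5: V̂ = 7 + 4.4·5 = 29; e = 27 − 29 = -2
x=6: V̂ = 7 + 4.4·6 = 33.4; e = 35.4 − 33.4 = 2
x=9: V̂ = 7 + 4.4·9 = 46.6; e = 44.6 − 46.6 = -2
x=10: V̂ = 7 + 4.4·10 = 51; e = 50.5 − 51 = -0.5
x=11: V̂ = 7 + 4.4·11 = 55.4; e = 55.4 − 55.4 = 0
x=12: V̂ = 7 + 4.4·12 = 59.8; e = 61.3 − 59.8 = 1.5

1, -2, 2, -2, -0.5, 0, 1.5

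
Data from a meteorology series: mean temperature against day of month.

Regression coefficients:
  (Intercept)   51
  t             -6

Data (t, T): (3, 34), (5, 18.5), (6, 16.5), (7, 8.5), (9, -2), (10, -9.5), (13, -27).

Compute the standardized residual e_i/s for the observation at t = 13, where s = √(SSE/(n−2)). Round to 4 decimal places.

t=3: T̂ = 51 − 6·3 = 33; e = 34 − 33 = 1
t=5: T̂ = 51 − 6·5 = 21; e = 18.5 − 21 = -2.5
t=6: T̂ = 51 − 6·6 = 15; e = 16.5 − 15 = 1.5
t=7: T̂ = 51 − 6·7 = 9; e = 8.5 − 9 = -0.5
t=9: T̂ = 51 − 6·9 = -3; e = -2 − (-3) = 1
t=10: T̂ = 51 − 6·10 = -9; e = -9.5 − (-9) = -0.5
t=13: T̂ = 51 − 6·13 = -27; e = -27 − (-27) = 0
SSE = 1 + 6.25 + 2.25 + 0.25 + 1 + 0.25 + 0 = 11
s = √(11/5) = 1.48324
e/s = 0 / 1.48324 = 0.0000

0.0000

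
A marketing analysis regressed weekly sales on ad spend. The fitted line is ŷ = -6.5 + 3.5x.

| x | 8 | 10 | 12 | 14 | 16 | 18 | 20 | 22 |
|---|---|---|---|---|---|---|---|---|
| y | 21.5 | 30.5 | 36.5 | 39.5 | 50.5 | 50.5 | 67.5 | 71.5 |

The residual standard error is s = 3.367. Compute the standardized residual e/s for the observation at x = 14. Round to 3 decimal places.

-0.891

ŷ = -6.5 + 3.5·14 = 42.5
e = 39.5 − 42.5 = -3
e/s = -3 / 3.367 = -0.891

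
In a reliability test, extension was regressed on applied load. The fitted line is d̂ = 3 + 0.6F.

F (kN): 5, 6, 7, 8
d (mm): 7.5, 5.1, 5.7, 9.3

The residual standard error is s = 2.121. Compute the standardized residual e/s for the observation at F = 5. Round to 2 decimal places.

0.71

d̂ = 3 + 0.6·5 = 6
e = 7.5 − 6 = 1.5
e/s = 1.5 / 2.121 = 0.71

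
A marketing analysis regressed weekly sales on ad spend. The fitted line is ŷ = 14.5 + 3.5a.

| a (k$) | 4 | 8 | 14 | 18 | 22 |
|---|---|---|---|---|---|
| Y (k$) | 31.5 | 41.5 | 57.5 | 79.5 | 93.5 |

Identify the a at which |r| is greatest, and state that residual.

a = 14, r = -6

a=4: ŷ = 14.5 + 3.5·4 = 28.5; r = 31.5 − 28.5 = 3
a=8: ŷ = 14.5 + 3.5·8 = 42.5; r = 41.5 − 42.5 = -1
a=14: ŷ = 14.5 + 3.5·14 = 63.5; r = 57.5 − 63.5 = -6
a=18: ŷ = 14.5 + 3.5·18 = 77.5; r = 79.5 − 77.5 = 2
a=22: ŷ = 14.5 + 3.5·22 = 91.5; r = 93.5 − 91.5 = 2
Largest |r| is 6 at a = 14, residual -6.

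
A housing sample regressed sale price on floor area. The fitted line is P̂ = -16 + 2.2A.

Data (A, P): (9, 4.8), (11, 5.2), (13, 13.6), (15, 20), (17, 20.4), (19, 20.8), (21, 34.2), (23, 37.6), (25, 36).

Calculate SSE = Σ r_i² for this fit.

SSE = 80

A=9: P̂ = -16 + 2.2·9 = 3.8; r = 4.8 − 3.8 = 1
A=11: P̂ = -16 + 2.2·11 = 8.2; r = 5.2 − 8.2 = -3
A=13: P̂ = -16 + 2.2·13 = 12.6; r = 13.6 − 12.6 = 1
A=15: P̂ = -16 + 2.2·15 = 17; r = 20 − 17 = 3
A=17: P̂ = -16 + 2.2·17 = 21.4; r = 20.4 − 21.4 = -1
A=19: P̂ = -16 + 2.2·19 = 25.8; r = 20.8 − 25.8 = -5
A=21: P̂ = -16 + 2.2·21 = 30.2; r = 34.2 − 30.2 = 4
A=23: P̂ = -16 + 2.2·23 = 34.6; r = 37.6 − 34.6 = 3
A=25: P̂ = -16 + 2.2·25 = 39; r = 36 − 39 = -3
SSE = 1 + 9 + 1 + 9 + 1 + 25 + 16 + 9 + 9 = 80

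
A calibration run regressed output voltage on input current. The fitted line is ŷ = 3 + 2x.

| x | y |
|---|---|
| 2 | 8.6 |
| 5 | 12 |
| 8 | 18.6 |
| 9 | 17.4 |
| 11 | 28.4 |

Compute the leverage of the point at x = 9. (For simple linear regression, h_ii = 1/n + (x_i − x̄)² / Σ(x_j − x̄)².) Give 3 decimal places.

h = 0.280

x̄ = (2 + 5 + 8 + 9 + 11)/5 = 7
Σ(x − x̄)² = 25 + 4 + 1 + 4 + 16 = 50
h = 1/5 + (2)²/50 = 0.2 + 0.08 = 0.280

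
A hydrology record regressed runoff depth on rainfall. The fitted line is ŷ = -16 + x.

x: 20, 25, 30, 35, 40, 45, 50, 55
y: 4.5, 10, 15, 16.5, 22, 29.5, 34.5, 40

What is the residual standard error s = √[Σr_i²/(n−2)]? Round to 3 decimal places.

s = 1.528

x=20: ŷ = -16 + 20 = 4; r = 4.5 − 4 = 0.5
x=25: ŷ = -16 + 25 = 9; r = 10 − 9 = 1
x=30: ŷ = -16 + 30 = 14; r = 15 − 14 = 1
x=35: ŷ = -16 + 35 = 19; r = 16.5 − 19 = -2.5
x=40: ŷ = -16 + 40 = 24; r = 22 − 24 = -2
x=45: ŷ = -16 + 45 = 29; r = 29.5 − 29 = 0.5
x=50: ŷ = -16 + 50 = 34; r = 34.5 − 34 = 0.5
x=55: ŷ = -16 + 55 = 39; r = 40 − 39 = 1
SSE = 0.25 + 1 + 1 + 6.25 + 4 + 0.25 + 0.25 + 1 = 14
s = √(14/6) = √2.33333 ≈ 1.528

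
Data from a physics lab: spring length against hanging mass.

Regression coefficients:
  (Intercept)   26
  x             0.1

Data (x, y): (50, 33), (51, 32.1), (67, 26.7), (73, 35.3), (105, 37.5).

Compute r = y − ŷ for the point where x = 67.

r = -6

ŷ = 26 + 0.1·67 = 32.7
r = 26.7 − 32.7 = -6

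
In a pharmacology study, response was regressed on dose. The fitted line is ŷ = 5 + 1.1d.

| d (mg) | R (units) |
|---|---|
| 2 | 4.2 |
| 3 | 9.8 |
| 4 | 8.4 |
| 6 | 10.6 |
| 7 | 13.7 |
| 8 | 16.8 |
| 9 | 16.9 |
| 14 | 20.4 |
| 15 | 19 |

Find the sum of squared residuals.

SSE = 33.5

d=2: ŷ = 5 + 1.1·2 = 7.2; e = 4.2 − 7.2 = -3
d=3: ŷ = 5 + 1.1·3 = 8.3; e = 9.8 − 8.3 = 1.5
d=4: ŷ = 5 + 1.1·4 = 9.4; e = 8.4 − 9.4 = -1
d=6: ŷ = 5 + 1.1·6 = 11.6; e = 10.6 − 11.6 = -1
d=7: ŷ = 5 + 1.1·7 = 12.7; e = 13.7 − 12.7 = 1
d=8: ŷ = 5 + 1.1·8 = 13.8; e = 16.8 − 13.8 = 3
d=9: ŷ = 5 + 1.1·9 = 14.9; e = 16.9 − 14.9 = 2
d=14: ŷ = 5 + 1.1·14 = 20.4; e = 20.4 − 20.4 = 0
d=15: ŷ = 5 + 1.1·15 = 21.5; e = 19 − 21.5 = -2.5
SSE = 9 + 2.25 + 1 + 1 + 1 + 9 + 4 + 0 + 6.25 = 33.5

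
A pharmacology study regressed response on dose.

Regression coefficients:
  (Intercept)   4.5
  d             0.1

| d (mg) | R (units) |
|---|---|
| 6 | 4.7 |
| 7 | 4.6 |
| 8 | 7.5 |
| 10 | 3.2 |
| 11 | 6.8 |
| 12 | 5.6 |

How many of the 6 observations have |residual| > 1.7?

d=6: R̂ = 4.5 + 0.1·6 = 5.1; e = 4.7 − 5.1 = -0.4
d=7: R̂ = 4.5 + 0.1·7 = 5.2; e = 4.6 − 5.2 = -0.6
d=8: R̂ = 4.5 + 0.1·8 = 5.3; e = 7.5 − 5.3 = 2.2
d=10: R̂ = 4.5 + 0.1·10 = 5.5; e = 3.2 − 5.5 = -2.3
d=11: R̂ = 4.5 + 0.1·11 = 5.6; e = 6.8 − 5.6 = 1.2
d=12: R̂ = 4.5 + 0.1·12 = 5.7; e = 5.6 − 5.7 = -0.1
|e| > 1.7: d=8 (|e|=2.2), d=10 (|e|=2.3) → 2

2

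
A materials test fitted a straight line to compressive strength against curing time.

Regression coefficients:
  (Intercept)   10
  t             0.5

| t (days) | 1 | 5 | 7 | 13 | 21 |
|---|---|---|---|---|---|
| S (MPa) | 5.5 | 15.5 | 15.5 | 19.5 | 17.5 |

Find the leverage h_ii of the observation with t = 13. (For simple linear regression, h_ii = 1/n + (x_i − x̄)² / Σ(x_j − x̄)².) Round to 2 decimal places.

h = 0.25

t̄ = (1 + 5 + 7 + 13 + 21)/5 = 9.4
Σ(t − t̄)² = 70.56 + 19.36 + 5.76 + 12.96 + 134.56 = 243.2
h = 1/5 + (3.6)²/243.2 = 0.2 + 0.0532895 = 0.25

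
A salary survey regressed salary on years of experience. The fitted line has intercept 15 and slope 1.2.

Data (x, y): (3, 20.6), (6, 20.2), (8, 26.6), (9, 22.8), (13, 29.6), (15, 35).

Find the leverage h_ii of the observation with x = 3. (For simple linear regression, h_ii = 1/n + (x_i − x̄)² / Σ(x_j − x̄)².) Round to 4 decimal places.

x̄ = (3 + 6 + 8 + 9 + 13 + 15)/6 = 9
Σ(x − x̄)² = 36 + 9 + 1 + 0 + 16 + 36 = 98
h = 1/6 + (-6)²/98 = 0.166667 + 0.367347 = 0.5340

h = 0.5340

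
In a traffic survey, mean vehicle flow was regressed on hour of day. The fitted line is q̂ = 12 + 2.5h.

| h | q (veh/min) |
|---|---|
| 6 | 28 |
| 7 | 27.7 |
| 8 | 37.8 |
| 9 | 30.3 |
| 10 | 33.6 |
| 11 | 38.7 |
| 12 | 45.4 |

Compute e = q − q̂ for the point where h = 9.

e = -4.2

q̂ = 12 + 2.5·9 = 34.5
e = 30.3 − 34.5 = -4.2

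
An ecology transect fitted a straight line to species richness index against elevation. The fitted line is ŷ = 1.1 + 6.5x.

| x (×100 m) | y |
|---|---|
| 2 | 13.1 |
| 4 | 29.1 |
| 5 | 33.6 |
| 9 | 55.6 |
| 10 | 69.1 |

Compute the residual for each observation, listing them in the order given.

x=2: ŷ = 1.1 + 6.5·2 = 14.1; e = 13.1 − 14.1 = -1
x=4: ŷ = 1.1 + 6.5·4 = 27.1; e = 29.1 − 27.1 = 2
x=5: ŷ = 1.1 + 6.5·5 = 33.6; e = 33.6 − 33.6 = 0
x=9: ŷ = 1.1 + 6.5·9 = 59.6; e = 55.6 − 59.6 = -4
x=10: ŷ = 1.1 + 6.5·10 = 66.1; e = 69.1 − 66.1 = 3

-1, 2, 0, -4, 3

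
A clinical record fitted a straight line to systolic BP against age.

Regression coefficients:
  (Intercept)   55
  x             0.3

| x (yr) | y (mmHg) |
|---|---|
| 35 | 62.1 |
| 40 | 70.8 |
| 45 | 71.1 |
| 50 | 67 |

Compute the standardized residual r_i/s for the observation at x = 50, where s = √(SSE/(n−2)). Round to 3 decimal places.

x=35: ŷ = 55 + 0.3·35 = 65.5; r = 62.1 − 65.5 = -3.4
x=40: ŷ = 55 + 0.3·40 = 67; r = 70.8 − 67 = 3.8
x=45: ŷ = 55 + 0.3·45 = 68.5; r = 71.1 − 68.5 = 2.6
x=50: ŷ = 55 + 0.3·50 = 70; r = 67 − 70 = -3
SSE = 11.56 + 14.44 + 6.76 + 9 = 41.76
s = √(41.76/2) = 4.56946
r/s = -3 / 4.56946 = -0.657

-0.657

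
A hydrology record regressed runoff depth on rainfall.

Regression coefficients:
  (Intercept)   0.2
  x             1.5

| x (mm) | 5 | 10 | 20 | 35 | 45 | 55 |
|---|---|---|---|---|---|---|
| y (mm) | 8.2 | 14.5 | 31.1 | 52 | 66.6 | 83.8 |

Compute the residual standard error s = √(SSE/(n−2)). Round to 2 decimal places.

x=5: ŷ = 0.2 + 1.5·5 = 7.7; e = 8.2 − 7.7 = 0.5
x=10: ŷ = 0.2 + 1.5·10 = 15.2; e = 14.5 − 15.2 = -0.7
x=20: ŷ = 0.2 + 1.5·20 = 30.2; e = 31.1 − 30.2 = 0.9
x=35: ŷ = 0.2 + 1.5·35 = 52.7; e = 52 − 52.7 = -0.7
x=45: ŷ = 0.2 + 1.5·45 = 67.7; e = 66.6 − 67.7 = -1.1
x=55: ŷ = 0.2 + 1.5·55 = 82.7; e = 83.8 − 82.7 = 1.1
SSE = 0.25 + 0.49 + 0.81 + 0.49 + 1.21 + 1.21 = 4.46
s = √(4.46/4) = √1.115 ≈ 1.06

s = 1.06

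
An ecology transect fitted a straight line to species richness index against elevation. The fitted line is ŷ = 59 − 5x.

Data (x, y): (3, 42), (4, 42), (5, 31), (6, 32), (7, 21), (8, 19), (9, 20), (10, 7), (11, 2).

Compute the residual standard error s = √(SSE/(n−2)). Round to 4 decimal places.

s = 3.4641

x=3: ŷ = 59 − 5·3 = 44; r = 42 − 44 = -2
x=4: ŷ = 59 − 5·4 = 39; r = 42 − 39 = 3
x=5: ŷ = 59 − 5·5 = 34; r = 31 − 34 = -3
x=6: ŷ = 59 − 5·6 = 29; r = 32 − 29 = 3
x=7: ŷ = 59 − 5·7 = 24; r = 21 − 24 = -3
x=8: ŷ = 59 − 5·8 = 19; r = 19 − 19 = 0
x=9: ŷ = 59 − 5·9 = 14; r = 20 − 14 = 6
x=10: ŷ = 59 − 5·10 = 9; r = 7 − 9 = -2
x=11: ŷ = 59 − 5·11 = 4; r = 2 − 4 = -2
SSE = 4 + 9 + 9 + 9 + 9 + 0 + 36 + 4 + 4 = 84
s = √(84/7) = √12 ≈ 3.4641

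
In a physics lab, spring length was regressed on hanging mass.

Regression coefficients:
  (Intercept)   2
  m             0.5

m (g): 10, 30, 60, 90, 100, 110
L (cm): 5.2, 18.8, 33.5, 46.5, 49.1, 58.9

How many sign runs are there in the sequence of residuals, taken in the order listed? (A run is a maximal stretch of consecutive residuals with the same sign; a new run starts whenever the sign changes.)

4 runs

m=10: L̂ = 2 + 0.5·10 = 7; e = 5.2 − 7 = -1.8
m=30: L̂ = 2 + 0.5·30 = 17; e = 18.8 − 17 = 1.8
m=60: L̂ = 2 + 0.5·60 = 32; e = 33.5 − 32 = 1.5
m=90: L̂ = 2 + 0.5·90 = 47; e = 46.5 − 47 = -0.5
m=100: L̂ = 2 + 0.5·100 = 52; e = 49.1 − 52 = -2.9
m=110: L̂ = 2 + 0.5·110 = 57; e = 58.9 − 57 = 1.9
Signs: − + + − − +
Runs: −×1, +×2, −×2, +×1 → 4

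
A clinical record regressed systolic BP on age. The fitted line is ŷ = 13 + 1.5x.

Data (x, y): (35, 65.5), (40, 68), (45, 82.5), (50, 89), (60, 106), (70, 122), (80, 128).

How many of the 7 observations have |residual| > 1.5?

x=35: ŷ = 13 + 1.5·35 = 65.5; r = 65.5 − 65.5 = 0
x=40: ŷ = 13 + 1.5·40 = 73; r = 68 − 73 = -5
x=45: ŷ = 13 + 1.5·45 = 80.5; r = 82.5 − 80.5 = 2
x=50: ŷ = 13 + 1.5·50 = 88; r = 89 − 88 = 1
x=60: ŷ = 13 + 1.5·60 = 103; r = 106 − 103 = 3
x=70: ŷ = 13 + 1.5·70 = 118; r = 122 − 118 = 4
x=80: ŷ = 13 + 1.5·80 = 133; r = 128 − 133 = -5
|r| > 1.5: x=40 (|r|=5), x=45 (|r|=2), x=60 (|r|=3), x=70 (|r|=4), x=80 (|r|=5) → 5

5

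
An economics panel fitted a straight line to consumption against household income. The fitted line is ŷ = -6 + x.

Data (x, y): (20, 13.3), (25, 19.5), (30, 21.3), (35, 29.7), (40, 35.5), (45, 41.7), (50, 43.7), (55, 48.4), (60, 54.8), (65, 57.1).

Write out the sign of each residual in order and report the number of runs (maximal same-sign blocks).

7 runs

x=20: ŷ = -6 + 20 = 14; e = 13.3 − 14 = -0.7
x=25: ŷ = -6 + 25 = 19; e = 19.5 − 19 = 0.5
x=30: ŷ = -6 + 30 = 24; e = 21.3 − 24 = -2.7
x=35: ŷ = -6 + 35 = 29; e = 29.7 − 29 = 0.7
x=40: ŷ = -6 + 40 = 34; e = 35.5 − 34 = 1.5
x=45: ŷ = -6 + 45 = 39; e = 41.7 − 39 = 2.7
x=50: ŷ = -6 + 50 = 44; e = 43.7 − 44 = -0.3
x=55: ŷ = -6 + 55 = 49; e = 48.4 − 49 = -0.6
x=60: ŷ = -6 + 60 = 54; e = 54.8 − 54 = 0.8
x=65: ŷ = -6 + 65 = 59; e = 57.1 − 59 = -1.9
Signs: − + − + + + − − + −
Runs: −×1, +×1, −×1, +×3, −×2, +×1, −×1 → 7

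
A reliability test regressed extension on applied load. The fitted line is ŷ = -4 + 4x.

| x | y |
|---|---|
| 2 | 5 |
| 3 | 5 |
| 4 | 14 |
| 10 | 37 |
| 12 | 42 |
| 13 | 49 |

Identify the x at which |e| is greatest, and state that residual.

x=2: ŷ = -4 + 4·2 = 4; e = 5 − 4 = 1
x=3: ŷ = -4 + 4·3 = 8; e = 5 − 8 = -3
x=4: ŷ = -4 + 4·4 = 12; e = 14 − 12 = 2
x=10: ŷ = -4 + 4·10 = 36; e = 37 − 36 = 1
x=12: ŷ = -4 + 4·12 = 44; e = 42 − 44 = -2
x=13: ŷ = -4 + 4·13 = 48; e = 49 − 48 = 1
Largest |e| is 3 at x = 3, residual -3.

x = 3, e = -3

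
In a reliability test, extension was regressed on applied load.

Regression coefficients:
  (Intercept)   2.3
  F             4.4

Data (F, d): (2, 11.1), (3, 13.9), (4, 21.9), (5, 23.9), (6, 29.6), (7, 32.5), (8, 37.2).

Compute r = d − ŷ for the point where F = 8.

r = -0.3

ŷ = 2.3 + 4.4·8 = 37.5
r = 37.2 − 37.5 = -0.3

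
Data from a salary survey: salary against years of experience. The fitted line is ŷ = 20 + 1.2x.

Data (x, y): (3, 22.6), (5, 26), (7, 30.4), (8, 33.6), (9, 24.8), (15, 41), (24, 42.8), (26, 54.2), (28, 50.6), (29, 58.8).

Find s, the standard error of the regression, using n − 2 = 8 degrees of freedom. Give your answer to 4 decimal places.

x=3: ŷ = 20 + 1.2·3 = 23.6; r = 22.6 − 23.6 = -1
x=5: ŷ = 20 + 1.2·5 = 26; r = 26 − 26 = 0
x=7: ŷ = 20 + 1.2·7 = 28.4; r = 30.4 − 28.4 = 2
x=8: ŷ = 20 + 1.2·8 = 29.6; r = 33.6 − 29.6 = 4
x=9: ŷ = 20 + 1.2·9 = 30.8; r = 24.8 − 30.8 = -6
x=15: ŷ = 20 + 1.2·15 = 38; r = 41 − 38 = 3
x=24: ŷ = 20 + 1.2·24 = 48.8; r = 42.8 − 48.8 = -6
x=26: ŷ = 20 + 1.2·26 = 51.2; r = 54.2 − 51.2 = 3
x=28: ŷ = 20 + 1.2·28 = 53.6; r = 50.6 − 53.6 = -3
x=29: ŷ = 20 + 1.2·29 = 54.8; r = 58.8 − 54.8 = 4
SSE = 1 + 0 + 4 + 16 + 36 + 9 + 36 + 9 + 9 + 16 = 136
s = √(136/8) = √17 ≈ 4.1231

s = 4.1231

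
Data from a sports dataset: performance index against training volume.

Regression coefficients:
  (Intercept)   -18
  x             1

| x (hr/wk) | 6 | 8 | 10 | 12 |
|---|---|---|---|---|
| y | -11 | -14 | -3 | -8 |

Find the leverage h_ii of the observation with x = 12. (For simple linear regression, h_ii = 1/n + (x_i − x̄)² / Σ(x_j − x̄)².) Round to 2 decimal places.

x̄ = (6 + 8 + 10 + 12)/4 = 9
Σ(x − x̄)² = 9 + 1 + 1 + 9 = 20
h = 1/4 + (3)²/20 = 0.25 + 0.45 = 0.70

h = 0.70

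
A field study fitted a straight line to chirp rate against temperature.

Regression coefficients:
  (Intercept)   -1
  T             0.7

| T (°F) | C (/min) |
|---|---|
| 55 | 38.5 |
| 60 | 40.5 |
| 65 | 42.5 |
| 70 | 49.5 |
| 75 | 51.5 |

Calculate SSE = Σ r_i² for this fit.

SSE = 7.5

T=55: ŷ = -1 + 0.7·55 = 37.5; r = 38.5 − 37.5 = 1
T=60: ŷ = -1 + 0.7·60 = 41; r = 40.5 − 41 = -0.5
T=65: ŷ = -1 + 0.7·65 = 44.5; r = 42.5 − 44.5 = -2
T=70: ŷ = -1 + 0.7·70 = 48; r = 49.5 − 48 = 1.5
T=75: ŷ = -1 + 0.7·75 = 51.5; r = 51.5 − 51.5 = 0
SSE = 1 + 0.25 + 4 + 2.25 + 0 = 7.5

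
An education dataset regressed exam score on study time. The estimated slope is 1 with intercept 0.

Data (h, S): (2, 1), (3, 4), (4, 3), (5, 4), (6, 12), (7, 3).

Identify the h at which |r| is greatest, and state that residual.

h = 6, r = 6

h=2: Ŝ = 2 = 2; r = 1 − 2 = -1
h=3: Ŝ = 3 = 3; r = 4 − 3 = 1
h=4: Ŝ = 4 = 4; r = 3 − 4 = -1
h=5: Ŝ = 5 = 5; r = 4 − 5 = -1
h=6: Ŝ = 6 = 6; r = 12 − 6 = 6
h=7: Ŝ = 7 = 7; r = 3 − 7 = -4
Largest |r| is 6 at h = 6, residual 6.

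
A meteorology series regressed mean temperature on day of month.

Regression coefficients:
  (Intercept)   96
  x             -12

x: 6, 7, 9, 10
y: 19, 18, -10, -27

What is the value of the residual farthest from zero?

r = 6

x=6: ŷ = 96 − 12·6 = 24; r = 19 − 24 = -5
x=7: ŷ = 96 − 12·7 = 12; r = 18 − 12 = 6
x=9: ŷ = 96 − 12·9 = -12; r = -10 − (-12) = 2
x=10: ŷ = 96 − 12·10 = -24; r = -27 − (-24) = -3
Largest |r| is 6 at x = 7, residual 6.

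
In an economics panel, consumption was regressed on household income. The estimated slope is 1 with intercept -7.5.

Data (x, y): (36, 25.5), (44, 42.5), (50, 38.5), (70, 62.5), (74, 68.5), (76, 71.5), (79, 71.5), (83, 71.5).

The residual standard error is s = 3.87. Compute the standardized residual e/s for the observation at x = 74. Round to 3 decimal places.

ŷ = -7.5 + 74 = 66.5
e = 68.5 − 66.5 = 2
e/s = 2 / 3.87 = 0.517

0.517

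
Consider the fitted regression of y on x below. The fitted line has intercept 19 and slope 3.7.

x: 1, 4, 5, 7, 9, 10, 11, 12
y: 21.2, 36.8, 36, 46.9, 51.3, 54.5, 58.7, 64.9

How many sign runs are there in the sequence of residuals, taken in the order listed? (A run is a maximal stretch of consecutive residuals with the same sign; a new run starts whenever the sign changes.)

6 runs

x=1: ŷ = 19 + 3.7·1 = 22.7; e = 21.2 − 22.7 = -1.5
x=4: ŷ = 19 + 3.7·4 = 33.8; e = 36.8 − 33.8 = 3
x=5: ŷ = 19 + 3.7·5 = 37.5; e = 36 − 37.5 = -1.5
x=7: ŷ = 19 + 3.7·7 = 44.9; e = 46.9 − 44.9 = 2
x=9: ŷ = 19 + 3.7·9 = 52.3; e = 51.3 − 52.3 = -1
x=10: ŷ = 19 + 3.7·10 = 56; e = 54.5 − 56 = -1.5
x=11: ŷ = 19 + 3.7·11 = 59.7; e = 58.7 − 59.7 = -1
x=12: ŷ = 19 + 3.7·12 = 63.4; e = 64.9 − 63.4 = 1.5
Signs: − + − + − − − +
Runs: −×1, +×1, −×1, +×1, −×3, +×1 → 6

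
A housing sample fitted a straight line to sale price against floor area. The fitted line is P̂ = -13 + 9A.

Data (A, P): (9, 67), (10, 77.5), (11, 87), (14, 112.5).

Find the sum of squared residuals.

A=9: P̂ = -13 + 9·9 = 68; r = 67 − 68 = -1
A=10: P̂ = -13 + 9·10 = 77; r = 77.5 − 77 = 0.5
A=11: P̂ = -13 + 9·11 = 86; r = 87 − 86 = 1
A=14: P̂ = -13 + 9·14 = 113; r = 112.5 − 113 = -0.5
SSE = 1 + 0.25 + 1 + 0.25 = 2.5

SSE = 2.5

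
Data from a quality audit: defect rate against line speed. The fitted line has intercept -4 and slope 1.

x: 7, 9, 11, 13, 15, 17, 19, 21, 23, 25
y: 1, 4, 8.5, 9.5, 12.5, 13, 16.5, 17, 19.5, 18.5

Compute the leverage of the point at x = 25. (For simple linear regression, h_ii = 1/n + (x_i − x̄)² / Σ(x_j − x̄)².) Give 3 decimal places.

h = 0.345

x̄ = (7 + 9 + 11 + 13 + 15 + 17 + 19 + 21 + 23 + 25)/10 = 16
Σ(x − x̄)² = 81 + 49 + 25 + 9 + 1 + 1 + 9 + 25 + 49 + 81 = 330
h = 1/10 + (9)²/330 = 0.1 + 0.245455 = 0.345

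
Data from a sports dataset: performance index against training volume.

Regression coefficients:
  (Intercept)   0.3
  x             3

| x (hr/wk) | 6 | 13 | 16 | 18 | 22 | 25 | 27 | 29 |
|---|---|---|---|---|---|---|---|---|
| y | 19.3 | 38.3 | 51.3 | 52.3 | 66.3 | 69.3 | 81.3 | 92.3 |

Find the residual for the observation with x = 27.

e = 0

ŷ = 0.3 + 3·27 = 81.3
e = 81.3 − 81.3 = 0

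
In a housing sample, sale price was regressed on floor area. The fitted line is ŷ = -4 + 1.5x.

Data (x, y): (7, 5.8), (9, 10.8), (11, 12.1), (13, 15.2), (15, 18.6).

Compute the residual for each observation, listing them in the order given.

x=7: ŷ = -4 + 1.5·7 = 6.5; r = 5.8 − 6.5 = -0.7
x=9: ŷ = -4 + 1.5·9 = 9.5; r = 10.8 − 9.5 = 1.3
x=11: ŷ = -4 + 1.5·11 = 12.5; r = 12.1 − 12.5 = -0.4
x=13: ŷ = -4 + 1.5·13 = 15.5; r = 15.2 − 15.5 = -0.3
x=15: ŷ = -4 + 1.5·15 = 18.5; r = 18.6 − 18.5 = 0.1

-0.7, 1.3, -0.4, -0.3, 0.1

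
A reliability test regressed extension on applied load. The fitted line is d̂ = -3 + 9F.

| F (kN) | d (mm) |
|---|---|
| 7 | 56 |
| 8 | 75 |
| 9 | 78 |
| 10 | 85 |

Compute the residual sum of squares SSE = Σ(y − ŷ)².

F=7: d̂ = -3 + 9·7 = 60; r = 56 − 60 = -4
F=8: d̂ = -3 + 9·8 = 69; r = 75 − 69 = 6
F=9: d̂ = -3 + 9·9 = 78; r = 78 − 78 = 0
F=10: d̂ = -3 + 9·10 = 87; r = 85 − 87 = -2
SSE = 16 + 36 + 0 + 4 = 56

SSE = 56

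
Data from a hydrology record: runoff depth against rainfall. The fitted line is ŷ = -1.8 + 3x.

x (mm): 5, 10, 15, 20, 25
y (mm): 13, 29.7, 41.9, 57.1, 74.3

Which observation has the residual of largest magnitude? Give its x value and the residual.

x = 10, r = 1.5

x=5: ŷ = -1.8 + 3·5 = 13.2; r = 13 − 13.2 = -0.2
x=10: ŷ = -1.8 + 3·10 = 28.2; r = 29.7 − 28.2 = 1.5
x=15: ŷ = -1.8 + 3·15 = 43.2; r = 41.9 − 43.2 = -1.3
x=20: ŷ = -1.8 + 3·20 = 58.2; r = 57.1 − 58.2 = -1.1
x=25: ŷ = -1.8 + 3·25 = 73.2; r = 74.3 − 73.2 = 1.1
Largest |r| is 1.5 at x = 10, residual 1.5.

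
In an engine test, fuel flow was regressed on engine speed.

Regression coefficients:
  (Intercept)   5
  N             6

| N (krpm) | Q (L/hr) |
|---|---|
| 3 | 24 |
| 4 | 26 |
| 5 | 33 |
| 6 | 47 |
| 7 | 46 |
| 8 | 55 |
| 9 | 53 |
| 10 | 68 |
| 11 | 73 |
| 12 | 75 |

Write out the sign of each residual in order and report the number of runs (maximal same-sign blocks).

8 runs

N=3: ŷ = 5 + 6·3 = 23; e = 24 − 23 = 1
N=4: ŷ = 5 + 6·4 = 29; e = 26 − 29 = -3
N=5: ŷ = 5 + 6·5 = 35; e = 33 − 35 = -2
N=6: ŷ = 5 + 6·6 = 41; e = 47 − 41 = 6
N=7: ŷ = 5 + 6·7 = 47; e = 46 − 47 = -1
N=8: ŷ = 5 + 6·8 = 53; e = 55 − 53 = 2
N=9: ŷ = 5 + 6·9 = 59; e = 53 − 59 = -6
N=10: ŷ = 5 + 6·10 = 65; e = 68 − 65 = 3
N=11: ŷ = 5 + 6·11 = 71; e = 73 − 71 = 2
N=12: ŷ = 5 + 6·12 = 77; e = 75 − 77 = -2
Signs: + − − + − + − + + −
Runs: +×1, −×2, +×1, −×1, +×1, −×1, +×2, −×1 → 8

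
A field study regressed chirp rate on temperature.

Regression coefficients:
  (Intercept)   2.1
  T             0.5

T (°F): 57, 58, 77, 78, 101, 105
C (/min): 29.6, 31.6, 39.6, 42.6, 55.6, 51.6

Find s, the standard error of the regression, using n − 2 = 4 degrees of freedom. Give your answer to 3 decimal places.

T=57: ŷ = 2.1 + 0.5·57 = 30.6; r = 29.6 − 30.6 = -1
T=58: ŷ = 2.1 + 0.5·58 = 31.1; r = 31.6 − 31.1 = 0.5
T=77: ŷ = 2.1 + 0.5·77 = 40.6; r = 39.6 − 40.6 = -1
T=78: ŷ = 2.1 + 0.5·78 = 41.1; r = 42.6 − 41.1 = 1.5
T=101: ŷ = 2.1 + 0.5·101 = 52.6; r = 55.6 − 52.6 = 3
T=105: ŷ = 2.1 + 0.5·105 = 54.6; r = 51.6 − 54.6 = -3
SSE = 1 + 0.25 + 1 + 2.25 + 9 + 9 = 22.5
s = √(22.5/4) = √5.625 ≈ 2.372

s = 2.372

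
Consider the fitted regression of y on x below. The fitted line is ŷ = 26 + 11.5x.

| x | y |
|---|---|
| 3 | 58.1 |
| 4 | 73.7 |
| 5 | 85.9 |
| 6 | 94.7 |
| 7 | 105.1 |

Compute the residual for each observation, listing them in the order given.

-2.4, 1.7, 2.4, -0.3, -1.4

x=3: ŷ = 26 + 11.5·3 = 60.5; r = 58.1 − 60.5 = -2.4
x=4: ŷ = 26 + 11.5·4 = 72; r = 73.7 − 72 = 1.7
x=5: ŷ = 26 + 11.5·5 = 83.5; r = 85.9 − 83.5 = 2.4
x=6: ŷ = 26 + 11.5·6 = 95; r = 94.7 − 95 = -0.3
x=7: ŷ = 26 + 11.5·7 = 106.5; r = 105.1 − 106.5 = -1.4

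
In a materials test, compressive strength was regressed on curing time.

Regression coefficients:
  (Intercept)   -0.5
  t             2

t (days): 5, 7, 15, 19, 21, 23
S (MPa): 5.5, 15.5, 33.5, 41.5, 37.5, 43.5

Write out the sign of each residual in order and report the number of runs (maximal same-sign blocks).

t=5: ŷ = -0.5 + 2·5 = 9.5; e = 5.5 − 9.5 = -4
t=7: ŷ = -0.5 + 2·7 = 13.5; e = 15.5 − 13.5 = 2
t=15: ŷ = -0.5 + 2·15 = 29.5; e = 33.5 − 29.5 = 4
t=19: ŷ = -0.5 + 2·19 = 37.5; e = 41.5 − 37.5 = 4
t=21: ŷ = -0.5 + 2·21 = 41.5; e = 37.5 − 41.5 = -4
t=23: ŷ = -0.5 + 2·23 = 45.5; e = 43.5 − 45.5 = -2
Signs: − + + + − −
Runs: −×1, +×3, −×2 → 3

3 runs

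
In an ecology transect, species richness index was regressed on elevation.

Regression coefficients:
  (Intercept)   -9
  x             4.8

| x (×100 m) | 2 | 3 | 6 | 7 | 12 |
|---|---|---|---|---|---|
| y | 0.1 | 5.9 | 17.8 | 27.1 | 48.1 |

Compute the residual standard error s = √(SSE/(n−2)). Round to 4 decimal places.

x=2: ŷ = -9 + 4.8·2 = 0.6; r = 0.1 − 0.6 = -0.5
x=3: ŷ = -9 + 4.8·3 = 5.4; r = 5.9 − 5.4 = 0.5
x=6: ŷ = -9 + 4.8·6 = 19.8; r = 17.8 − 19.8 = -2
x=7: ŷ = -9 + 4.8·7 = 24.6; r = 27.1 − 24.6 = 2.5
x=12: ŷ = -9 + 4.8·12 = 48.6; r = 48.1 − 48.6 = -0.5
SSE = 0.25 + 0.25 + 4 + 6.25 + 0.25 = 11
s = √(11/3) = √3.66667 ≈ 1.9149

s = 1.9149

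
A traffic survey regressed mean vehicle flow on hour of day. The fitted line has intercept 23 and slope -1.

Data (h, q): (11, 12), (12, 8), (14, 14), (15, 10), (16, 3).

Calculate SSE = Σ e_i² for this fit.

h=11: ŷ = 23 − 11 = 12; e = 12 − 12 = 0
h=12: ŷ = 23 − 12 = 11; e = 8 − 11 = -3
h=14: ŷ = 23 − 14 = 9; e = 14 − 9 = 5
h=15: ŷ = 23 − 15 = 8; e = 10 − 8 = 2
h=16: ŷ = 23 − 16 = 7; e = 3 − 7 = -4
SSE = 0 + 9 + 25 + 4 + 16 = 54

SSE = 54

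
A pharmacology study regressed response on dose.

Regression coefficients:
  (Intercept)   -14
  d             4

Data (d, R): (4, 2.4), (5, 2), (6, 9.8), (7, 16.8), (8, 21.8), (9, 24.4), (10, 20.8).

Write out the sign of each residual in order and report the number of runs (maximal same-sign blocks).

4 runs

d=4: ŷ = -14 + 4·4 = 2; e = 2.4 − 2 = 0.4
d=5: ŷ = -14 + 4·5 = 6; e = 2 − 6 = -4
d=6: ŷ = -14 + 4·6 = 10; e = 9.8 − 10 = -0.2
d=7: ŷ = -14 + 4·7 = 14; e = 16.8 − 14 = 2.8
d=8: ŷ = -14 + 4·8 = 18; e = 21.8 − 18 = 3.8
d=9: ŷ = -14 + 4·9 = 22; e = 24.4 − 22 = 2.4
d=10: ŷ = -14 + 4·10 = 26; e = 20.8 − 26 = -5.2
Signs: + − − + + + −
Runs: +×1, −×2, +×3, −×1 → 4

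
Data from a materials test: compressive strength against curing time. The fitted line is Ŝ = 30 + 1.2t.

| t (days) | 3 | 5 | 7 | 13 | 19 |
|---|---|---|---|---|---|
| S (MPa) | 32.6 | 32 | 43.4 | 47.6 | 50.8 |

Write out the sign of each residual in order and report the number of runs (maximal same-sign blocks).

3 runs

t=3: Ŝ = 30 + 1.2·3 = 33.6; r = 32.6 − 33.6 = -1
t=5: Ŝ = 30 + 1.2·5 = 36; r = 32 − 36 = -4
t=7: Ŝ = 30 + 1.2·7 = 38.4; r = 43.4 − 38.4 = 5
t=13: Ŝ = 30 + 1.2·13 = 45.6; r = 47.6 − 45.6 = 2
t=19: Ŝ = 30 + 1.2·19 = 52.8; r = 50.8 − 52.8 = -2
Signs: − − + + −
Runs: −×2, +×2, −×1 → 3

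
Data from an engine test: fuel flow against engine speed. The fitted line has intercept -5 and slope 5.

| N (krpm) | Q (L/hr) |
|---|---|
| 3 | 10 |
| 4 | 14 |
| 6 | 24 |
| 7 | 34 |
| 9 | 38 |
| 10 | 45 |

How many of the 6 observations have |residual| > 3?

1

N=3: ŷ = -5 + 5·3 = 10; e = 10 − 10 = 0
N=4: ŷ = -5 + 5·4 = 15; e = 14 − 15 = -1
N=6: ŷ = -5 + 5·6 = 25; e = 24 − 25 = -1
N=7: ŷ = -5 + 5·7 = 30; e = 34 − 30 = 4
N=9: ŷ = -5 + 5·9 = 40; e = 38 − 40 = -2
N=10: ŷ = -5 + 5·10 = 45; e = 45 − 45 = 0
|e| > 3: N=7 (|e|=4) → 1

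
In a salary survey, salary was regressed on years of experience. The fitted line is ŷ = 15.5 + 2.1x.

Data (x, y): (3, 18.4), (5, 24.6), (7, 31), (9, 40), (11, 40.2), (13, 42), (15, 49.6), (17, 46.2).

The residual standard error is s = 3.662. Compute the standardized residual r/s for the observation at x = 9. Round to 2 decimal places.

ŷ = 15.5 + 2.1·9 = 34.4
r = 40 − 34.4 = 5.6
r/s = 5.6 / 3.662 = 1.53

1.53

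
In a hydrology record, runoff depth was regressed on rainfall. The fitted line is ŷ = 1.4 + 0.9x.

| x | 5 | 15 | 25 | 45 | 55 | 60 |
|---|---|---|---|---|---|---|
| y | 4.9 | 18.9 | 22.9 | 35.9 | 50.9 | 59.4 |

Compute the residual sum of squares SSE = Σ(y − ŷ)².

x=5: ŷ = 1.4 + 0.9·5 = 5.9; r = 4.9 − 5.9 = -1
x=15: ŷ = 1.4 + 0.9·15 = 14.9; r = 18.9 − 14.9 = 4
x=25: ŷ = 1.4 + 0.9·25 = 23.9; r = 22.9 − 23.9 = -1
x=45: ŷ = 1.4 + 0.9·45 = 41.9; r = 35.9 − 41.9 = -6
x=55: ŷ = 1.4 + 0.9·55 = 50.9; r = 50.9 − 50.9 = 0
x=60: ŷ = 1.4 + 0.9·60 = 55.4; r = 59.4 − 55.4 = 4
SSE = 1 + 16 + 1 + 36 + 0 + 16 = 70

SSE = 70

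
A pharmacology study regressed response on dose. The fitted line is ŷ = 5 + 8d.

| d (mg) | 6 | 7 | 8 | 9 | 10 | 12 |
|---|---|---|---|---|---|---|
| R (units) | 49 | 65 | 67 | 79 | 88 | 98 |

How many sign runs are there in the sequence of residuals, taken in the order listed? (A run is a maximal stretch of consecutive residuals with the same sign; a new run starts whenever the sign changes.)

5 runs

d=6: ŷ = 5 + 8·6 = 53; e = 49 − 53 = -4
d=7: ŷ = 5 + 8·7 = 61; e = 65 − 61 = 4
d=8: ŷ = 5 + 8·8 = 69; e = 67 − 69 = -2
d=9: ŷ = 5 + 8·9 = 77; e = 79 − 77 = 2
d=10: ŷ = 5 + 8·10 = 85; e = 88 − 85 = 3
d=12: ŷ = 5 + 8·12 = 101; e = 98 − 101 = -3
Signs: − + − + + −
Runs: −×1, +×1, −×1, +×2, −×1 → 5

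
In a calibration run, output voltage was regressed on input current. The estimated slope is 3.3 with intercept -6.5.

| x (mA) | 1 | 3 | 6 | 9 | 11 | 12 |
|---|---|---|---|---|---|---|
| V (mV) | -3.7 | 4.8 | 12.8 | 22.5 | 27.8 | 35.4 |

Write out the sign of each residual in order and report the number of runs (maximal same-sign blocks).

x=1: ŷ = -6.5 + 3.3·1 = -3.2; e = -3.7 − (-3.2) = -0.5
x=3: ŷ = -6.5 + 3.3·3 = 3.4; e = 4.8 − 3.4 = 1.4
x=6: ŷ = -6.5 + 3.3·6 = 13.3; e = 12.8 − 13.3 = -0.5
x=9: ŷ = -6.5 + 3.3·9 = 23.2; e = 22.5 − 23.2 = -0.7
x=11: ŷ = -6.5 + 3.3·11 = 29.8; e = 27.8 − 29.8 = -2
x=12: ŷ = -6.5 + 3.3·12 = 33.1; e = 35.4 − 33.1 = 2.3
Signs: − + − − − +
Runs: −×1, +×1, −×3, +×1 → 4

4 runs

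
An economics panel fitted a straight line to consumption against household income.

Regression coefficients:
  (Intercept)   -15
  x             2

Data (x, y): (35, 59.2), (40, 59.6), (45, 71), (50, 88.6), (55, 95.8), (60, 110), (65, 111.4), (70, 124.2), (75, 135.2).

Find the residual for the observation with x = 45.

r = -4

ŷ = -15 + 2·45 = 75
r = 71 − 75 = -4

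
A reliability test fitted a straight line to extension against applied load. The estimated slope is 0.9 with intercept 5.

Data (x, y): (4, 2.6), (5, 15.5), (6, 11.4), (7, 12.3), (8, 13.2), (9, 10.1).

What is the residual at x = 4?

r = -6

ŷ = 5 + 0.9·4 = 8.6
r = 2.6 − 8.6 = -6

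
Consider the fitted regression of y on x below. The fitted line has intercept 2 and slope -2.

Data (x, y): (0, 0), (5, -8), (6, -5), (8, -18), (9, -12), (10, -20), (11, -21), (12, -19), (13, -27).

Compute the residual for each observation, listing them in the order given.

x=0: ŷ = 2 − 2·0 = 2; r = 0 − 2 = -2
x=5: ŷ = 2 − 2·5 = -8; r = -8 − (-8) = 0
x=6: ŷ = 2 − 2·6 = -10; r = -5 − (-10) = 5
x=8: ŷ = 2 − 2·8 = -14; r = -18 − (-14) = -4
x=9: ŷ = 2 − 2·9 = -16; r = -12 − (-16) = 4
x=10: ŷ = 2 − 2·10 = -18; r = -20 − (-18) = -2
x=11: ŷ = 2 − 2·11 = -20; r = -21 − (-20) = -1
x=12: ŷ = 2 − 2·12 = -22; r = -19 − (-22) = 3
x=13: ŷ = 2 − 2·13 = -24; r = -27 − (-24) = -3

-2, 0, 5, -4, 4, -2, -1, 3, -3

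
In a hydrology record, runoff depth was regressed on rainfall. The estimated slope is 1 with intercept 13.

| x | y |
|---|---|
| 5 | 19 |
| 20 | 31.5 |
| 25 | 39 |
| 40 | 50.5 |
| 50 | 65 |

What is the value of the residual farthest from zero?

x=5: ŷ = 13 + 5 = 18; r = 19 − 18 = 1
x=20: ŷ = 13 + 20 = 33; r = 31.5 − 33 = -1.5
x=25: ŷ = 13 + 25 = 38; r = 39 − 38 = 1
x=40: ŷ = 13 + 40 = 53; r = 50.5 − 53 = -2.5
x=50: ŷ = 13 + 50 = 63; r = 65 − 63 = 2
Largest |r| is 2.5 at x = 40, residual -2.5.

r = -2.5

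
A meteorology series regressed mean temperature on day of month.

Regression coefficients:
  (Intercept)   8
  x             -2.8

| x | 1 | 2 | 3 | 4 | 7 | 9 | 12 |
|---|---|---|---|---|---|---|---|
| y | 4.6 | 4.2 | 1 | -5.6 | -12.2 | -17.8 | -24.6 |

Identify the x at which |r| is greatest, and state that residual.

x=1: ŷ = 8 − 2.8·1 = 5.2; r = 4.6 − 5.2 = -0.6
x=2: ŷ = 8 − 2.8·2 = 2.4; r = 4.2 − 2.4 = 1.8
x=3: ŷ = 8 − 2.8·3 = -0.4; r = 1 − (-0.4) = 1.4
x=4: ŷ = 8 − 2.8·4 = -3.2; r = -5.6 − (-3.2) = -2.4
x=7: ŷ = 8 − 2.8·7 = -11.6; r = -12.2 − (-11.6) = -0.6
x=9: ŷ = 8 − 2.8·9 = -17.2; r = -17.8 − (-17.2) = -0.6
x=12: ŷ = 8 − 2.8·12 = -25.6; r = -24.6 − (-25.6) = 1
Largest |r| is 2.4 at x = 4, residual -2.4.

x = 4, r = -2.4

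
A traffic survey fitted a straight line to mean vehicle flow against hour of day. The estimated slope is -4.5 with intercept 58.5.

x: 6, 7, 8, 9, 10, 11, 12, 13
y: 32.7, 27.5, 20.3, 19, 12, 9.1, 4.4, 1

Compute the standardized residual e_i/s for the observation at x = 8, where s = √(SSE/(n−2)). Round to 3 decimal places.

x=6: ŷ = 58.5 − 4.5·6 = 31.5; e = 32.7 − 31.5 = 1.2
x=7: ŷ = 58.5 − 4.5·7 = 27; e = 27.5 − 27 = 0.5
x=8: ŷ = 58.5 − 4.5·8 = 22.5; e = 20.3 − 22.5 = -2.2
x=9: ŷ = 58.5 − 4.5·9 = 18; e = 19 − 18 = 1
x=10: ŷ = 58.5 − 4.5·10 = 13.5; e = 12 − 13.5 = -1.5
x=11: ŷ = 58.5 − 4.5·11 = 9; e = 9.1 − 9 = 0.1
x=12: ŷ = 58.5 − 4.5·12 = 4.5; e = 4.4 − 4.5 = -0.1
x=13: ŷ = 58.5 − 4.5·13 = 0; e = 1 − 0 = 1
SSE = 1.44 + 0.25 + 4.84 + 1 + 2.25 + 0.01 + 0.01 + 1 = 10.8
s = √(10.8/6) = 1.34164
e/s = -2.2 / 1.34164 = -1.640

-1.640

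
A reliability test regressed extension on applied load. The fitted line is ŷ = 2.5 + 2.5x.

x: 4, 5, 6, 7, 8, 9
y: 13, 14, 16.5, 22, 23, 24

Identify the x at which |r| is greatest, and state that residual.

x=4: ŷ = 2.5 + 2.5·4 = 12.5; r = 13 − 12.5 = 0.5
x=5: ŷ = 2.5 + 2.5·5 = 15; r = 14 − 15 = -1
x=6: ŷ = 2.5 + 2.5·6 = 17.5; r = 16.5 − 17.5 = -1
x=7: ŷ = 2.5 + 2.5·7 = 20; r = 22 − 20 = 2
x=8: ŷ = 2.5 + 2.5·8 = 22.5; r = 23 − 22.5 = 0.5
x=9: ŷ = 2.5 + 2.5·9 = 25; r = 24 − 25 = -1
Largest |r| is 2 at x = 7, residual 2.

x = 7, r = 2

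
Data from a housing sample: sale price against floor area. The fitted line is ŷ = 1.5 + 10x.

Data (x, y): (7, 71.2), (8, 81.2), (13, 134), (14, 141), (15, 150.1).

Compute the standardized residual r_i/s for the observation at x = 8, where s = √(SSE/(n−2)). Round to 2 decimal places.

-0.18

x=7: ŷ = 1.5 + 10·7 = 71.5; r = 71.2 − 71.5 = -0.3
x=8: ŷ = 1.5 + 10·8 = 81.5; r = 81.2 − 81.5 = -0.3
x=13: ŷ = 1.5 + 10·13 = 131.5; r = 134 − 131.5 = 2.5
x=14: ŷ = 1.5 + 10·14 = 141.5; r = 141 − 141.5 = -0.5
x=15: ŷ = 1.5 + 10·15 = 151.5; r = 150.1 − 151.5 = -1.4
SSE = 0.09 + 0.09 + 6.25 + 0.25 + 1.96 = 8.64
s = √(8.64/3) = 1.69706
r/s = -0.3 / 1.69706 = -0.18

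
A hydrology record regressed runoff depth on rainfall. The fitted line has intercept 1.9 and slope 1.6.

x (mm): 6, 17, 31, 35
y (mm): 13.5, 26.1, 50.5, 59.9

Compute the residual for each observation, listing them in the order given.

x=6: ŷ = 1.9 + 1.6·6 = 11.5; r = 13.5 − 11.5 = 2
x=17: ŷ = 1.9 + 1.6·17 = 29.1; r = 26.1 − 29.1 = -3
x=31: ŷ = 1.9 + 1.6·31 = 51.5; r = 50.5 − 51.5 = -1
x=35: ŷ = 1.9 + 1.6·35 = 57.9; r = 59.9 − 57.9 = 2

2, -3, -1, 2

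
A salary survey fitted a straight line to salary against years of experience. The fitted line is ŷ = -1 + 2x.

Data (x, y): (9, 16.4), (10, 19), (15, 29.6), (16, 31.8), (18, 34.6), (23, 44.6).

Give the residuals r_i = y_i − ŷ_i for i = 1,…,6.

-0.6, 0, 0.6, 0.8, -0.4, -0.4

x=9: ŷ = -1 + 2·9 = 17; r = 16.4 − 17 = -0.6
x=10: ŷ = -1 + 2·10 = 19; r = 19 − 19 = 0
x=15: ŷ = -1 + 2·15 = 29; r = 29.6 − 29 = 0.6
x=16: ŷ = -1 + 2·16 = 31; r = 31.8 − 31 = 0.8
x=18: ŷ = -1 + 2·18 = 35; r = 34.6 − 35 = -0.4
x=23: ŷ = -1 + 2·23 = 45; r = 44.6 − 45 = -0.4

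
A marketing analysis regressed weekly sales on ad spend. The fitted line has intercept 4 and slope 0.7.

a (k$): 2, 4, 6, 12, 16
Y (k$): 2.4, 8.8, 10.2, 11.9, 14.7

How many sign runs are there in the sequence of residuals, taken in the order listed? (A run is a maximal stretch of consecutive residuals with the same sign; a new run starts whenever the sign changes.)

a=2: ŷ = 4 + 0.7·2 = 5.4; e = 2.4 − 5.4 = -3
a=4: ŷ = 4 + 0.7·4 = 6.8; e = 8.8 − 6.8 = 2
a=6: ŷ = 4 + 0.7·6 = 8.2; e = 10.2 − 8.2 = 2
a=12: ŷ = 4 + 0.7·12 = 12.4; e = 11.9 − 12.4 = -0.5
a=16: ŷ = 4 + 0.7·16 = 15.2; e = 14.7 − 15.2 = -0.5
Signs: − + + − −
Runs: −×1, +×2, −×2 → 3

3 runs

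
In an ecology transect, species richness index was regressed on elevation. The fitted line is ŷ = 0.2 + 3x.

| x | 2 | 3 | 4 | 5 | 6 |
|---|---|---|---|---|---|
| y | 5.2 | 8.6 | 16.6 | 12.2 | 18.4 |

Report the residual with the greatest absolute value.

x=2: ŷ = 0.2 + 3·2 = 6.2; e = 5.2 − 6.2 = -1
x=3: ŷ = 0.2 + 3·3 = 9.2; e = 8.6 − 9.2 = -0.6
x=4: ŷ = 0.2 + 3·4 = 12.2; e = 16.6 − 12.2 = 4.4
x=5: ŷ = 0.2 + 3·5 = 15.2; e = 12.2 − 15.2 = -3
x=6: ŷ = 0.2 + 3·6 = 18.2; e = 18.4 − 18.2 = 0.2
Largest |e| is 4.4 at x = 4, residual 4.4.

e = 4.4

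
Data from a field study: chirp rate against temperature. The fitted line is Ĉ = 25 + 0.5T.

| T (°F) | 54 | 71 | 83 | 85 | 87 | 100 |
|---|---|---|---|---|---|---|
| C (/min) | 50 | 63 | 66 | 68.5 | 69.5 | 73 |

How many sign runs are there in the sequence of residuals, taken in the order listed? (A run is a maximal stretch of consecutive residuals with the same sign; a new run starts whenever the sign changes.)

5 runs

T=54: Ĉ = 25 + 0.5·54 = 52; e = 50 − 52 = -2
T=71: Ĉ = 25 + 0.5·71 = 60.5; e = 63 − 60.5 = 2.5
T=83: Ĉ = 25 + 0.5·83 = 66.5; e = 66 − 66.5 = -0.5
T=85: Ĉ = 25 + 0.5·85 = 67.5; e = 68.5 − 67.5 = 1
T=87: Ĉ = 25 + 0.5·87 = 68.5; e = 69.5 − 68.5 = 1
T=100: Ĉ = 25 + 0.5·100 = 75; e = 73 − 75 = -2
Signs: − + − + + −
Runs: −×1, +×1, −×1, +×2, −×1 → 5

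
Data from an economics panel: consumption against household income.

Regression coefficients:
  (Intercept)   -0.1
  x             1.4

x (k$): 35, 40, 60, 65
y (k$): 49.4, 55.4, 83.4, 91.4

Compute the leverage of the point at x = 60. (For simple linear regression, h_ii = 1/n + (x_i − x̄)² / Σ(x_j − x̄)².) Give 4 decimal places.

x̄ = (35 + 40 + 60 + 65)/4 = 50
Σ(x − x̄)² = 225 + 100 + 100 + 225 = 650
h = 1/4 + (10)²/650 = 0.25 + 0.153846 = 0.4038

h = 0.4038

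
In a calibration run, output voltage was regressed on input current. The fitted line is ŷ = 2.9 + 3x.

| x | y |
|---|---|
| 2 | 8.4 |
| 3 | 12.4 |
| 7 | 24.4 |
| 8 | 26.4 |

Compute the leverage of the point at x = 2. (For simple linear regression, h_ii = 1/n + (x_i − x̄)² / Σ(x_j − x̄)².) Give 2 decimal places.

x̄ = (2 + 3 + 7 + 8)/4 = 5
Σ(x − x̄)² = 9 + 4 + 4 + 9 = 26
h = 1/4 + (-3)²/26 = 0.25 + 0.346154 = 0.60

h = 0.60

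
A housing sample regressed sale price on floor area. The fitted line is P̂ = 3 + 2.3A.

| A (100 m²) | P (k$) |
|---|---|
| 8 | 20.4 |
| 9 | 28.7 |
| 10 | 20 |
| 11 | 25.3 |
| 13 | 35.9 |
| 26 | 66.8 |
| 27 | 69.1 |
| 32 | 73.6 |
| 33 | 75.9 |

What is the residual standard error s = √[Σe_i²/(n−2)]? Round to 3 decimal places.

A=8: P̂ = 3 + 2.3·8 = 21.4; e = 20.4 − 21.4 = -1
A=9: P̂ = 3 + 2.3·9 = 23.7; e = 28.7 − 23.7 = 5
A=10: P̂ = 3 + 2.3·10 = 26; e = 20 − 26 = -6
A=11: P̂ = 3 + 2.3·11 = 28.3; e = 25.3 − 28.3 = -3
A=13: P̂ = 3 + 2.3·13 = 32.9; e = 35.9 − 32.9 = 3
A=26: P̂ = 3 + 2.3·26 = 62.8; e = 66.8 − 62.8 = 4
A=27: P̂ = 3 + 2.3·27 = 65.1; e = 69.1 − 65.1 = 4
A=32: P̂ = 3 + 2.3·32 = 76.6; e = 73.6 − 76.6 = -3
A=33: P̂ = 3 + 2.3·33 = 78.9; e = 75.9 − 78.9 = -3
SSE = 1 + 25 + 36 + 9 + 9 + 16 + 16 + 9 + 9 = 130
s = √(130/7) = √18.5714 ≈ 4.309

s = 4.309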